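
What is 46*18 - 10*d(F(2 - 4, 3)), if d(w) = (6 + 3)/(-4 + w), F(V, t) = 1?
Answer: 858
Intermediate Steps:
d(w) = 9/(-4 + w)
46*18 - 10*d(F(2 - 4, 3)) = 46*18 - 10*9/(-4 + 1) = 828 - 10*9/(-3) = 828 - 10*9*(-1/3) = 828 - 10*(-3) = 828 - 1*(-30) = 828 + 30 = 858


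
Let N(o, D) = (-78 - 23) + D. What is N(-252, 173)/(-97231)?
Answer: -72/97231 ≈ -0.00074050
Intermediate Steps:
N(o, D) = -101 + D
N(-252, 173)/(-97231) = (-101 + 173)/(-97231) = 72*(-1/97231) = -72/97231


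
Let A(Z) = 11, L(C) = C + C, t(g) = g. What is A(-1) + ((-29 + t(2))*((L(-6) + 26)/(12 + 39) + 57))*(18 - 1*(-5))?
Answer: -604460/17 ≈ -35557.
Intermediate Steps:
L(C) = 2*C
A(-1) + ((-29 + t(2))*((L(-6) + 26)/(12 + 39) + 57))*(18 - 1*(-5)) = 11 + ((-29 + 2)*((2*(-6) + 26)/(12 + 39) + 57))*(18 - 1*(-5)) = 11 + (-27*((-12 + 26)/51 + 57))*(18 + 5) = 11 - 27*(14*(1/51) + 57)*23 = 11 - 27*(14/51 + 57)*23 = 11 - 27*2921/51*23 = 11 - 26289/17*23 = 11 - 604647/17 = -604460/17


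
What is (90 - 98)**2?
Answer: 64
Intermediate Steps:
(90 - 98)**2 = (-8)**2 = 64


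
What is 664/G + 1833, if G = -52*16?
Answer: 190549/104 ≈ 1832.2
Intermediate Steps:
G = -832
664/G + 1833 = 664/(-832) + 1833 = 664*(-1/832) + 1833 = -83/104 + 1833 = 190549/104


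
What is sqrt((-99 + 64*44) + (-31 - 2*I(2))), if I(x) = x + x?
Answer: sqrt(2678) ≈ 51.749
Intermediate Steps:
I(x) = 2*x
sqrt((-99 + 64*44) + (-31 - 2*I(2))) = sqrt((-99 + 64*44) + (-31 - 4*2)) = sqrt((-99 + 2816) + (-31 - 2*4)) = sqrt(2717 + (-31 - 8)) = sqrt(2717 - 39) = sqrt(2678)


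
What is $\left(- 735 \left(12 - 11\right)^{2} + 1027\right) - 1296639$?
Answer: $-1296347$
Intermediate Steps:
$\left(- 735 \left(12 - 11\right)^{2} + 1027\right) - 1296639 = \left(- 735 \cdot 1^{2} + 1027\right) - 1296639 = \left(\left(-735\right) 1 + 1027\right) - 1296639 = \left(-735 + 1027\right) - 1296639 = 292 - 1296639 = -1296347$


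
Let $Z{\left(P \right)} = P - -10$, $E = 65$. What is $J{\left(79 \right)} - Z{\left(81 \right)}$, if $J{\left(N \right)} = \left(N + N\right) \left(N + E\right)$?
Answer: $22661$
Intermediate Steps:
$Z{\left(P \right)} = 10 + P$ ($Z{\left(P \right)} = P + 10 = 10 + P$)
$J{\left(N \right)} = 2 N \left(65 + N\right)$ ($J{\left(N \right)} = \left(N + N\right) \left(N + 65\right) = 2 N \left(65 + N\right)$)
$J{\left(79 \right)} - Z{\left(81 \right)} = 2 \cdot 79 \left(65 + 79\right) - \left(10 + 81\right) = 2 \cdot 79 \cdot 144 - 91 = 22752 - 91 = 22661$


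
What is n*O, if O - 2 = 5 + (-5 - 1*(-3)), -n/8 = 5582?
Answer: -223280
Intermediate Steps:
n = -44656 (n = -8*5582 = -44656)
O = 5 (O = 2 + (5 + (-5 - 1*(-3))) = 2 + (5 + (-5 + 3)) = 2 + (5 - 2) = 2 + 3 = 5)
n*O = -44656*5 = -223280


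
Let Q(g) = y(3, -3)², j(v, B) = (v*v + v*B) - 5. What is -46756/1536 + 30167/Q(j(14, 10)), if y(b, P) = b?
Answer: 3826309/1152 ≈ 3321.4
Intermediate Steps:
j(v, B) = -5 + v² + B*v (j(v, B) = (v² + B*v) - 5 = -5 + v² + B*v)
Q(g) = 9 (Q(g) = 3² = 9)
-46756/1536 + 30167/Q(j(14, 10)) = -46756/1536 + 30167/9 = -46756*1/1536 + 30167*(⅑) = -11689/384 + 30167/9 = 3826309/1152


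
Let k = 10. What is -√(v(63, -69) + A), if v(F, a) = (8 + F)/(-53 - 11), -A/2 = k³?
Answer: -I*√128071/8 ≈ -44.734*I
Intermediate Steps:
A = -2000 (A = -2*10³ = -2*1000 = -2000)
v(F, a) = -⅛ - F/64 (v(F, a) = (8 + F)/(-64) = (8 + F)*(-1/64) = -⅛ - F/64)
-√(v(63, -69) + A) = -√((-⅛ - 1/64*63) - 2000) = -√((-⅛ - 63/64) - 2000) = -√(-71/64 - 2000) = -√(-128071/64) = -I*√128071/8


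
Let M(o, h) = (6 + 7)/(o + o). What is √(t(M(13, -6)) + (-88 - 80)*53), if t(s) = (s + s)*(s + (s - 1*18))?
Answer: I*√8921 ≈ 94.451*I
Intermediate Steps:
M(o, h) = 13/(2*o) (M(o, h) = 13/((2*o)) = 13*(1/(2*o)) = 13/(2*o))
t(s) = 2*s*(-18 + 2*s) (t(s) = (2*s)*(s + (s - 18)) = (2*s)*(s + (-18 + s)) = (2*s)*(-18 + 2*s) = 2*s*(-18 + 2*s))
√(t(M(13, -6)) + (-88 - 80)*53) = √(4*((13/2)/13)*(-9 + (13/2)/13) + (-88 - 80)*53) = √(4*((13/2)*(1/13))*(-9 + (13/2)*(1/13)) - 168*53) = √(4*(½)*(-9 + ½) - 8904) = √(4*(½)*(-17/2) - 8904) = √(-17 - 8904) = √(-8921) = I*√8921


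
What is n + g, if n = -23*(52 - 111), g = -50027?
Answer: -48670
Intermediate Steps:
n = 1357 (n = -23*(-59) = 1357)
n + g = 1357 - 50027 = -48670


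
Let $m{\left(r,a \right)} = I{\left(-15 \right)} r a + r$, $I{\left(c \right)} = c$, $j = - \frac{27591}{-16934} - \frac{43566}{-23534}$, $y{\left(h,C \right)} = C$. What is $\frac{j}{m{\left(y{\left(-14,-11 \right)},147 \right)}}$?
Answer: $\frac{693536619}{4830917092232} \approx 0.00014356$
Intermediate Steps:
$j = \frac{693536619}{199262378}$ ($j = \left(-27591\right) \left(- \frac{1}{16934}\right) - - \frac{21783}{11767} = \frac{27591}{16934} + \frac{21783}{11767} = \frac{693536619}{199262378} \approx 3.4805$)
$m{\left(r,a \right)} = r - 15 a r$ ($m{\left(r,a \right)} = - 15 r a + r = - 15 a r + r = r - 15 a r$)
$\frac{j}{m{\left(y{\left(-14,-11 \right)},147 \right)}} = \frac{693536619}{199262378 \left(- 11 \left(1 - 2205\right)\right)} = \frac{693536619}{199262378 \left(\left(-11\right) \left(-2204\right)\right)} = \frac{693536619}{199262378 \cdot 24244} = \frac{693536619}{199262378} \cdot \frac{1}{24244} = \frac{693536619}{4830917092232}$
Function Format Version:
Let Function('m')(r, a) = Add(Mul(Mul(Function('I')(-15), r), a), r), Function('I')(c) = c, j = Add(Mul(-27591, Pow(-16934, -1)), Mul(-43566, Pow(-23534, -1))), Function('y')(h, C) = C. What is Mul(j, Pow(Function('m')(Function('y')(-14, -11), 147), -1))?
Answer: Rational(693536619, 4830917092232) ≈ 0.00014356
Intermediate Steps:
j = Rational(693536619, 199262378) (j = Add(Mul(-27591, Rational(-1, 16934)), Mul(-43566, Rational(-1, 23534))) = Add(Rational(27591, 16934), Rational(21783, 11767)) = Rational(693536619, 199262378) ≈ 3.4805)
Function('m')(r, a) = Add(r, Mul(-15, a, r)) (Function('m')(r, a) = Add(Mul(Mul(-15, r), a), r) = Add(Mul(-15, a, r), r) = Add(r, Mul(-15, a, r)))
Mul(j, Pow(Function('m')(Function('y')(-14, -11), 147), -1)) = Mul(Rational(693536619, 199262378), Pow(Mul(-11, Add(1, Mul(-15, 147))), -1)) = Mul(Rational(693536619, 199262378), Pow(Mul(-11, Add(1, -2205)), -1)) = Mul(Rational(693536619, 199262378), Pow(Mul(-11, -2204), -1)) = Mul(Rational(693536619, 199262378), Pow(24244, -1)) = Mul(Rational(693536619, 199262378), Rational(1, 24244)) = Rational(693536619, 4830917092232)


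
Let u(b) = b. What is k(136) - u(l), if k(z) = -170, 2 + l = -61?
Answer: -107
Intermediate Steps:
l = -63 (l = -2 - 61 = -63)
k(136) - u(l) = -170 - 1*(-63) = -170 + 63 = -107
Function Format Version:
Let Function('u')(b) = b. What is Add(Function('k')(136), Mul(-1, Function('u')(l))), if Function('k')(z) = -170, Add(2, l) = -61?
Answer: -107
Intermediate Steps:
l = -63 (l = Add(-2, -61) = -63)
Add(Function('k')(136), Mul(-1, Function('u')(l))) = Add(-170, Mul(-1, -63)) = Add(-170, 63) = -107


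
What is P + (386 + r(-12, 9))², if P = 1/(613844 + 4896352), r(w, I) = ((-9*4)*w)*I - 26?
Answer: 99434263958785/5510196 ≈ 1.8046e+7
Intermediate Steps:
r(w, I) = -26 - 36*I*w (r(w, I) = (-36*w)*I - 26 = -36*I*w - 26 = -26 - 36*I*w)
P = 1/5510196 ≈ 1.8148e-7
P + (386 + r(-12, 9))² = 1/5510196 + (386 + (-26 - 36*9*(-12)))² = 1/5510196 + (386 + (-26 + 3888))² = 1/5510196 + (386 + 3862)² = 1/5510196 + 4248² = 1/5510196 + 18045504 = 99434263958785/5510196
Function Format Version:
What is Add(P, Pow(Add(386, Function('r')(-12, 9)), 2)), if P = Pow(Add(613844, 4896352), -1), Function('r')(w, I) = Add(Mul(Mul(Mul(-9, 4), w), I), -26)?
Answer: Rational(99434263958785, 5510196) ≈ 1.8046e+7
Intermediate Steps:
Function('r')(w, I) = Add(-26, Mul(-36, I, w)) (Function('r')(w, I) = Add(Mul(Mul(-36, w), I), -26) = Add(Mul(-36, I, w), -26) = Add(-26, Mul(-36, I, w)))
P = Rational(1, 5510196) (P = Pow(5510196, -1) = Rational(1, 5510196) ≈ 1.8148e-7)
Add(P, Pow(Add(386, Function('r')(-12, 9)), 2)) = Add(Rational(1, 5510196), Pow(Add(386, Add(-26, Mul(-36, 9, -12))), 2)) = Add(Rational(1, 5510196), Pow(Add(386, Add(-26, 3888)), 2)) = Add(Rational(1, 5510196), Pow(Add(386, 3862), 2)) = Add(Rational(1, 5510196), Pow(4248, 2)) = Add(Rational(1, 5510196), 18045504) = Rational(99434263958785, 5510196)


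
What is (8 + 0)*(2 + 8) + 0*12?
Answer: 80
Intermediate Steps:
(8 + 0)*(2 + 8) + 0*12 = 8*10 + 0 = 80 + 0 = 80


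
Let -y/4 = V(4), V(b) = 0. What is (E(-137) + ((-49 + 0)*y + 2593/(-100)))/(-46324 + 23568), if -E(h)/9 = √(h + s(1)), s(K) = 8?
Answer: 2593/2275600 + 9*I*√129/22756 ≈ 0.0011395 + 0.004492*I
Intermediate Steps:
y = 0 (y = -4*0 = 0)
E(h) = -9*√(8 + h) (E(h) = -9*√(h + 8) = -9*√(8 + h))
(E(-137) + ((-49 + 0)*y + 2593/(-100)))/(-46324 + 23568) = (-9*√(8 - 137) + ((-49 + 0)*0 + 2593/(-100)))/(-46324 + 23568) = (-9*I*√129 + (-49*0 + 2593*(-1/100)))/(-22756) = (-9*I*√129 + (0 - 2593/100))*(-1/22756) = (-9*I*√129 - 2593/100)*(-1/22756) = (-2593/100 - 9*I*√129)*(-1/22756) = 2593/2275600 + 9*I*√129/22756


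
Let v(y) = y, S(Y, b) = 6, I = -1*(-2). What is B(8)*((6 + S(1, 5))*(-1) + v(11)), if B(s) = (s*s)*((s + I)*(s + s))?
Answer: -10240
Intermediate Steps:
I = 2
B(s) = 2*s**3*(2 + s) (B(s) = (s*s)*((s + 2)*(s + s)) = s**2*((2 + s)*(2*s)) = s**2*(2*s*(2 + s)) = 2*s**3*(2 + s))
B(8)*((6 + S(1, 5))*(-1) + v(11)) = (2*8**3*(2 + 8))*((6 + 6)*(-1) + 11) = (2*512*10)*(12*(-1) + 11) = 10240*(-12 + 11) = 10240*(-1) = -10240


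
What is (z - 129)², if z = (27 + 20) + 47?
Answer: 1225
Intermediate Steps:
z = 94 (z = 47 + 47 = 94)
(z - 129)² = (94 - 129)² = (-35)² = 1225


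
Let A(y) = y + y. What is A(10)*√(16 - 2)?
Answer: 20*√14 ≈ 74.833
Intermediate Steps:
A(y) = 2*y
A(10)*√(16 - 2) = (2*10)*√(16 - 2) = 20*√14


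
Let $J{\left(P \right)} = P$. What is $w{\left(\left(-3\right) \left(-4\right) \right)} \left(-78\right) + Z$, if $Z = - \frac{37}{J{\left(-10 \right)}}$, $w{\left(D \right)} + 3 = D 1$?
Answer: $- \frac{6983}{10} \approx -698.3$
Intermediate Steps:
$w{\left(D \right)} = -3 + D$ ($w{\left(D \right)} = -3 + D 1 = -3 + D$)
$Z = \frac{37}{10}$ ($Z = - \frac{37}{-10} = \left(-37\right) \left(- \frac{1}{10}\right) = \frac{37}{10} \approx 3.7$)
$w{\left(\left(-3\right) \left(-4\right) \right)} \left(-78\right) + Z = \left(-3 - -12\right) \left(-78\right) + \frac{37}{10} = \left(-3 + 12\right) \left(-78\right) + \frac{37}{10} = 9 \left(-78\right) + \frac{37}{10} = -702 + \frac{37}{10} = - \frac{6983}{10}$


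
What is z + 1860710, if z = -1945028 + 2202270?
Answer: 2117952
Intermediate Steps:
z = 257242
z + 1860710 = 257242 + 1860710 = 2117952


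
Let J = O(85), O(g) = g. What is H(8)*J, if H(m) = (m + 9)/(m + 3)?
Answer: 1445/11 ≈ 131.36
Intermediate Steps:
J = 85
H(m) = (9 + m)/(3 + m)
H(8)*J = ((9 + 8)/(3 + 8))*85 = (17/11)*85 = 1445/11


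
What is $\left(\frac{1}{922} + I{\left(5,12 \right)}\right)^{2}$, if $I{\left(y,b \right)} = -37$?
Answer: $\frac{1163696769}{850084} \approx 1368.9$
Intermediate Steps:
$\left(\frac{1}{922} + I{\left(5,12 \right)}\right)^{2} = \left(\frac{1}{922} - 37\right)^{2} = \left(- \frac{34113}{922}\right)^{2} = \frac{1163696769}{850084}$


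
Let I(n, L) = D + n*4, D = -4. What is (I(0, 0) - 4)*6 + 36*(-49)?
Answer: -1812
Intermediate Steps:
I(n, L) = -4 + 4*n (I(n, L) = -4 + n*4 = -4 + 4*n)
(I(0, 0) - 4)*6 + 36*(-49) = ((-4 + 4*0) - 4)*6 + 36*(-49) = ((-4 + 0) - 4)*6 - 1764 = (-4 - 4)*6 - 1764 = -8*6 - 1764 = -48 - 1764 = -1812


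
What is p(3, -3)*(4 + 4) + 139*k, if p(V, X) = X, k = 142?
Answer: 19714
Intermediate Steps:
p(3, -3)*(4 + 4) + 139*k = -3*(4 + 4) + 139*142 = -3*8 + 19738 = -24 + 19738 = 19714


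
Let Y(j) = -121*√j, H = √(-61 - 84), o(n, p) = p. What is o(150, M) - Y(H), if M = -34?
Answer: -34 + 121*145^(¼)*√I ≈ 262.9 + 296.9*I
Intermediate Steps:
H = I*√145 (H = √(-145) = I*√145 ≈ 12.042*I)
o(150, M) - Y(H) = -34 - (-121)*√(I*√145) = -34 - (-121)*145^(¼)*√I = -34 + 121*145^(¼)*√I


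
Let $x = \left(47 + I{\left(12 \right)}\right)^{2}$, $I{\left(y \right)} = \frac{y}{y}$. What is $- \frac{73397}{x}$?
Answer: $- \frac{73397}{2304} \approx -31.856$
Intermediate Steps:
$I{\left(y \right)} = 1$
$x = 2304$ ($x = \left(47 + 1\right)^{2} = 48^{2} = 2304$)
$- \frac{73397}{x} = - \frac{73397}{2304}$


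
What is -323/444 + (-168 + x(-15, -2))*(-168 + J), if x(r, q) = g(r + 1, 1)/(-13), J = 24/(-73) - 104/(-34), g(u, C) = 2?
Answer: 199061567441/7163052 ≈ 27790.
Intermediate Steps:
J = 3388/1241 (J = 24*(-1/73) - 104*(-1/34) = -24/73 + 52/17 = 3388/1241 ≈ 2.7301)
x(r, q) = -2/13 (x(r, q) = 2/(-13) = 2*(-1/13) = -2/13)
-323/444 + (-168 + x(-15, -2))*(-168 + J) = -323/444 + (-168 - 2/13)*(-168 + 3388/1241) = -323*1/444 - 2186/13*(-205100/1241) = -323/444 + 448348600/16133 = 199061567441/7163052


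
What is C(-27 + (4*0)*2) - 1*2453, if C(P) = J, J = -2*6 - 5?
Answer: -2470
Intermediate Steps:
J = -17 (J = -12 - 5 = -17)
C(P) = -17
C(-27 + (4*0)*2) - 1*2453 = -17 - 1*2453 = -17 - 2453 = -2470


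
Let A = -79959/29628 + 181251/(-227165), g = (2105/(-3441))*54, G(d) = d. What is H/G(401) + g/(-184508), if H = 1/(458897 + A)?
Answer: 7821437401238929106775/43684503681786207735644342 ≈ 0.00017904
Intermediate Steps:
g = -37890/1147 (g = (2105*(-1/3441))*54 = -2105/3441*54 = -37890/1147 ≈ -33.034)
A = -7844663621/2243481540 (A = -79959*1/29628 + 181251*(-1/227165) = -26653/9876 - 181251/227165 = -7844663621/2243481540 ≈ -3.4966)
H = 2243481540/1029519103597759 (H = 1/(458897 - 7844663621/2243481540) = 1/(1029519103597759/2243481540) = 2243481540/1029519103597759 ≈ 2.1792e-6)
H/G(401) + g/(-184508) = (2243481540/1029519103597759)/401 - 37890/1147/(-184508) = (2243481540/1029519103597759)*(1/401) - 37890/1147*(-1/184508) = 2243481540/412837160542701359 + 18945/105815338 = 7821437401238929106775/43684503681786207735644342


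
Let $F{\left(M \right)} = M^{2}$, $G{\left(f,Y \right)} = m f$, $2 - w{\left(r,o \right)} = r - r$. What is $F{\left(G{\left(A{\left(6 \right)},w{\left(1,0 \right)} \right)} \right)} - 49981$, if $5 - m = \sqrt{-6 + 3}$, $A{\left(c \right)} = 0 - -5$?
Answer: $-49431 - 250 i \sqrt{3} \approx -49431.0 - 433.01 i$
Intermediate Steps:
$w{\left(r,o \right)} = 2$ ($w{\left(r,o \right)} = 2 - \left(r - r\right) = 2 - 0 = 2 + 0 = 2$)
$A{\left(c \right)} = 5$ ($A{\left(c \right)} = 0 + 5 = 5$)
$m = 5 - i \sqrt{3}$ ($m = 5 - \sqrt{-6 + 3} = 5 - \sqrt{-3} = 5 - i \sqrt{3} \approx 5.0 - 1.732 i$)
$G{\left(f,Y \right)} = f \left(5 - i \sqrt{3}\right)$ ($G{\left(f,Y \right)} = \left(5 - i \sqrt{3}\right) f = f \left(5 - i \sqrt{3}\right)$)
$F{\left(G{\left(A{\left(6 \right)},w{\left(1,0 \right)} \right)} \right)} - 49981 = \left(5 \left(5 - i \sqrt{3}\right)\right)^{2} - 49981 = \left(25 - 5 i \sqrt{3}\right)^{2} - 49981 = -49981 + \left(25 - 5 i \sqrt{3}\right)^{2}$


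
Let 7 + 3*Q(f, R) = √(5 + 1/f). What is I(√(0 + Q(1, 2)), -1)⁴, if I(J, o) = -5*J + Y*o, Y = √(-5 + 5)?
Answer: 34375/9 - 8750*√6/9 ≈ 1438.0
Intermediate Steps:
Q(f, R) = -7/3 + √(5 + 1/f)/3
Y = 0 (Y = √0 = 0)
I(J, o) = -5*J (I(J, o) = -5*J + 0*o = -5*J + 0 = -5*J)
I(√(0 + Q(1, 2)), -1)⁴ = (-5*√(0 + (-7/3 + √((1 + 5*1)/1)/3)))⁴ = (-5*√(0 + (-7/3 + √(1*(1 + 5))/3)))⁴ = (-5*√(0 + (-7/3 + √(1*6)/3)))⁴ = (-5*√(0 + (-7/3 + √6/3)))⁴ = (-5*√(-7/3 + √6/3))⁴ = 625*(-7/3 + √6/3)²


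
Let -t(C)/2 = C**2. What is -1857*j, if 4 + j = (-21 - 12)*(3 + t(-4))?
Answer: -1769721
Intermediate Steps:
t(C) = -2*C**2
j = 953 (j = -4 + (-21 - 12)*(3 - 2*(-4)**2) = -4 - 33*(3 - 2*16) = -4 - 33*(3 - 32) = -4 - 33*(-29) = -4 + 957 = 953)
-1857*j = -1857*953 = -1769721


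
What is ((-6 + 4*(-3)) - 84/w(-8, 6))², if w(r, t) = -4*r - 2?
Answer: 10816/25 ≈ 432.64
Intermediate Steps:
w(r, t) = -2 - 4*r
((-6 + 4*(-3)) - 84/w(-8, 6))² = ((-6 + 4*(-3)) - 84/(-2 - 4*(-8)))² = ((-6 - 12) - 84/(-2 + 32))² = (-18 - 84/30)² = (-18 - 84*1/30)² = (-18 - 14/5)² = (-104/5)² = 10816/25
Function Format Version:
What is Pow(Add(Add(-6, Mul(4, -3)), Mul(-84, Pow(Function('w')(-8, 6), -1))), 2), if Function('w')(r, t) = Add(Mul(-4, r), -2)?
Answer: Rational(10816, 25) ≈ 432.64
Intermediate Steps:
Function('w')(r, t) = Add(-2, Mul(-4, r))
Pow(Add(Add(-6, Mul(4, -3)), Mul(-84, Pow(Function('w')(-8, 6), -1))), 2) = Pow(Add(Add(-6, Mul(4, -3)), Mul(-84, Pow(Add(-2, Mul(-4, -8)), -1))), 2) = Pow(Add(Add(-6, -12), Mul(-84, Pow(Add(-2, 32), -1))), 2) = Pow(Add(-18, Mul(-84, Pow(30, -1))), 2) = Pow(Add(-18, Mul(-84, Rational(1, 30))), 2) = Pow(Add(-18, Rational(-14, 5)), 2) = Pow(Rational(-104, 5), 2) = Rational(10816, 25)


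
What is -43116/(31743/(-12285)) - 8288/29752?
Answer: 218871917488/13116913 ≈ 16686.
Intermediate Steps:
-43116/(31743/(-12285)) - 8288/29752 = -43116/(31743*(-1/12285)) - 8288*1/29752 = -43116/(-3527/1365) - 1036/3719 = -43116*(-1365/3527) - 1036/3719 = 58853340/3527 - 1036/3719 = 218871917488/13116913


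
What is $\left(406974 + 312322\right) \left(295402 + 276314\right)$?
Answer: $411233031936$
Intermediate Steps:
$\left(406974 + 312322\right) \left(295402 + 276314\right) = 719296 \cdot 571716 = 411233031936$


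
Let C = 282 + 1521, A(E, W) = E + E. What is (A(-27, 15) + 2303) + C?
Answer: 4052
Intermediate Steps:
A(E, W) = 2*E
C = 1803
(A(-27, 15) + 2303) + C = (2*(-27) + 2303) + 1803 = (-54 + 2303) + 1803 = 2249 + 1803 = 4052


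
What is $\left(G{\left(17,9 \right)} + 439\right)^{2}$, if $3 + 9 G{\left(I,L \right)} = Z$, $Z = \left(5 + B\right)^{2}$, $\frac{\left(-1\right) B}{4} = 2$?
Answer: $\frac{1739761}{9} \approx 1.9331 \cdot 10^{5}$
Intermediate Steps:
$B = -8$ ($B = \left(-4\right) 2 = -8$)
$Z = 9$ ($Z = \left(5 - 8\right)^{2} = \left(-3\right)^{2} = 9$)
$G{\left(I,L \right)} = \frac{2}{3}$ ($G{\left(I,L \right)} = - \frac{1}{3} + \frac{1}{9} \cdot 9 = - \frac{1}{3} + 1 = \frac{2}{3}$)
$\left(G{\left(17,9 \right)} + 439\right)^{2} = \left(\frac{2}{3} + 439\right)^{2} = \left(\frac{1319}{3}\right)^{2} = \frac{1739761}{9}$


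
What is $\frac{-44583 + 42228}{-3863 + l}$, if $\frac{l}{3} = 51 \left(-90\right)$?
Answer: $\frac{2355}{17633} \approx 0.13356$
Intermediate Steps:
$l = -13770$ ($l = 3 \cdot 51 \left(-90\right) = 3 \left(-4590\right) = -13770$)
$\frac{-44583 + 42228}{-3863 + l} = \frac{-44583 + 42228}{-3863 - 13770} = - \frac{2355}{-17633} = \left(-2355\right) \left(- \frac{1}{17633}\right) = \frac{2355}{17633}$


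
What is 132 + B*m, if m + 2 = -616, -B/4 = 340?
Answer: 840612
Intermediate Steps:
B = -1360 (B = -4*340 = -1360)
m = -618 (m = -2 - 616 = -618)
132 + B*m = 132 - 1360*(-618) = 132 + 840480 = 840612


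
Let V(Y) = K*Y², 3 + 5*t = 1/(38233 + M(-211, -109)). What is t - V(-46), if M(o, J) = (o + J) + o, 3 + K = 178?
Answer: -13961073221/37702 ≈ -3.7030e+5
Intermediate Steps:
K = 175 (K = -3 + 178 = 175)
M(o, J) = J + 2*o (M(o, J) = (J + o) + o = J + 2*o)
t = -22621/37702 (t = -⅗ + 1/(5*(38233 + (-109 + 2*(-211)))) = -⅗ + 1/(5*(38233 + (-109 - 422))) = -⅗ + 1/(5*(38233 - 531)) = -⅗ + (⅕)/37702 = -⅗ + (⅕)*(1/37702) = -⅗ + 1/188510 = -22621/37702 ≈ -0.59999)
V(Y) = 175*Y²
t - V(-46) = -22621/37702 - 175*(-46)² = -22621/37702 - 175*2116 = -22621/37702 - 1*370300 = -22621/37702 - 370300 = -13961073221/37702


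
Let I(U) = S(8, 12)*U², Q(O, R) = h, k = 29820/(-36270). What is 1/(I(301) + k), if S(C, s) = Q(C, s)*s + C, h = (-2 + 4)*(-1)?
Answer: -1209/1752586738 ≈ -6.8984e-7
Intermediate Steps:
h = -2 (h = 2*(-1) = -2)
k = -994/1209 (k = 29820*(-1/36270) = -994/1209 ≈ -0.82217)
Q(O, R) = -2
S(C, s) = C - 2*s (S(C, s) = -2*s + C = C - 2*s)
I(U) = -16*U² (I(U) = (8 - 2*12)*U² = (8 - 24)*U² = -16*U²)
1/(I(301) + k) = 1/(-16*301² - 994/1209) = 1/(-16*90601 - 994/1209) = 1/(-1449616 - 994/1209) = 1/(-1752586738/1209) = -1209/1752586738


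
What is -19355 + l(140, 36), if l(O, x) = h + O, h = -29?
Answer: -19244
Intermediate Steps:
l(O, x) = -29 + O
-19355 + l(140, 36) = -19355 + (-29 + 140) = -19355 + 111 = -19244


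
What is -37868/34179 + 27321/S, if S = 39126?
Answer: -182606303/445762518 ≈ -0.40965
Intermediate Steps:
-37868/34179 + 27321/S = -37868/34179 + 27321/39126 = -37868*1/34179 + 27321*(1/39126) = -37868/34179 + 9107/13042 = -182606303/445762518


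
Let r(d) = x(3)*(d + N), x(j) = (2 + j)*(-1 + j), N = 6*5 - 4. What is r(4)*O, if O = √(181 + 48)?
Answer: 300*√229 ≈ 4539.8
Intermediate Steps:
O = √229 ≈ 15.133
N = 26 (N = 30 - 4 = 26)
x(j) = (-1 + j)*(2 + j)
r(d) = 260 + 10*d (r(d) = (-2 + 3 + 3²)*(d + 26) = (-2 + 3 + 9)*(26 + d) = 10*(26 + d) = 260 + 10*d)
r(4)*O = (260 + 10*4)*√229 = (260 + 40)*√229 = 300*√229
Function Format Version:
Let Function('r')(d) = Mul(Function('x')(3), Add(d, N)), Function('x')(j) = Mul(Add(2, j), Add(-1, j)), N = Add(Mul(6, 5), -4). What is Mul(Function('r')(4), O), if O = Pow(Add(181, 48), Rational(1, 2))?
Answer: Mul(300, Pow(229, Rational(1, 2))) ≈ 4539.8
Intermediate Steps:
O = Pow(229, Rational(1, 2)) ≈ 15.133
N = 26 (N = Add(30, -4) = 26)
Function('x')(j) = Mul(Add(-1, j), Add(2, j))
Function('r')(d) = Add(260, Mul(10, d)) (Function('r')(d) = Mul(Add(-2, 3, Pow(3, 2)), Add(d, 26)) = Mul(Add(-2, 3, 9), Add(26, d)) = Mul(10, Add(26, d)) = Add(260, Mul(10, d)))
Mul(Function('r')(4), O) = Mul(Add(260, Mul(10, 4)), Pow(229, Rational(1, 2))) = Mul(Add(260, 40), Pow(229, Rational(1, 2))) = Mul(300, Pow(229, Rational(1, 2)))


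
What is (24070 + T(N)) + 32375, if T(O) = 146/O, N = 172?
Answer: 4854343/86 ≈ 56446.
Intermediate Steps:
(24070 + T(N)) + 32375 = (24070 + 146/172) + 32375 = (24070 + 146*(1/172)) + 32375 = (24070 + 73/86) + 32375 = 2070093/86 + 32375 = 4854343/86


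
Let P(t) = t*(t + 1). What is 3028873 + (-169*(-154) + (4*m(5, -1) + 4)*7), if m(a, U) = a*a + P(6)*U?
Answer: 3054451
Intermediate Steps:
P(t) = t*(1 + t)
m(a, U) = a² + 42*U (m(a, U) = a*a + (6*(1 + 6))*U = a² + (6*7)*U = a² + 42*U)
3028873 + (-169*(-154) + (4*m(5, -1) + 4)*7) = 3028873 + (-169*(-154) + (4*(5² + 42*(-1)) + 4)*7) = 3028873 + (26026 + (4*(25 - 42) + 4)*7) = 3028873 + (26026 + (4*(-17) + 4)*7) = 3028873 + (26026 + (-68 + 4)*7) = 3028873 + (26026 - 64*7) = 3028873 + (26026 - 448) = 3028873 + 25578 = 3054451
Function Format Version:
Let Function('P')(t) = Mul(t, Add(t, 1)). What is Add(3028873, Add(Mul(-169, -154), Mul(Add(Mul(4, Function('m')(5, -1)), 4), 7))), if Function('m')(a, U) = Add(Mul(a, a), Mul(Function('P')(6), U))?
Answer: 3054451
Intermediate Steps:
Function('P')(t) = Mul(t, Add(1, t))
Function('m')(a, U) = Add(Pow(a, 2), Mul(42, U)) (Function('m')(a, U) = Add(Mul(a, a), Mul(Mul(6, Add(1, 6)), U)) = Add(Pow(a, 2), Mul(Mul(6, 7), U)) = Add(Pow(a, 2), Mul(42, U)))
Add(3028873, Add(Mul(-169, -154), Mul(Add(Mul(4, Function('m')(5, -1)), 4), 7))) = Add(3028873, Add(Mul(-169, -154), Mul(Add(Mul(4, Add(Pow(5, 2), Mul(42, -1))), 4), 7))) = Add(3028873, Add(26026, Mul(Add(Mul(4, Add(25, -42)), 4), 7))) = Add(3028873, Add(26026, Mul(Add(Mul(4, -17), 4), 7))) = Add(3028873, Add(26026, Mul(Add(-68, 4), 7))) = Add(3028873, Add(26026, Mul(-64, 7))) = Add(3028873, Add(26026, -448)) = Add(3028873, 25578) = 3054451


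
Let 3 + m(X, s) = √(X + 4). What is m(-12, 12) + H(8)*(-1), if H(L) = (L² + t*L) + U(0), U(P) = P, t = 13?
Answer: -171 + 2*I*√2 ≈ -171.0 + 2.8284*I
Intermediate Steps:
m(X, s) = -3 + √(4 + X) (m(X, s) = -3 + √(X + 4) = -3 + √(4 + X))
H(L) = L² + 13*L (H(L) = (L² + 13*L) + 0 = L² + 13*L)
m(-12, 12) + H(8)*(-1) = (-3 + √(4 - 12)) + (8*(13 + 8))*(-1) = (-3 + √(-8)) + (8*21)*(-1) = (-3 + 2*I*√2) + 168*(-1) = (-3 + 2*I*√2) - 168 = -171 + 2*I*√2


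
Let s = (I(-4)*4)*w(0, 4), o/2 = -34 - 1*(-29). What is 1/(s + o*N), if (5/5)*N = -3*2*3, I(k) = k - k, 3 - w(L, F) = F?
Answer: 1/180 ≈ 0.0055556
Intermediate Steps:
w(L, F) = 3 - F
I(k) = 0
o = -10 (o = 2*(-34 - 1*(-29)) = 2*(-34 + 29) = 2*(-5) = -10)
N = -18 (N = -3*2*3 = -6*3 = -18)
s = 0 (s = (0*4)*(3 - 1*4) = 0*(3 - 4) = 0*(-1) = 0)
1/(s + o*N) = 1/(0 - 10*(-18)) = 1/(0 + 180) = 1/180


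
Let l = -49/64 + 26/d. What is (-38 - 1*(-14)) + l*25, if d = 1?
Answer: 38839/64 ≈ 606.86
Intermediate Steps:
l = 1615/64 (l = -49/64 + 26/1 = -49*1/64 + 26*1 = -49/64 + 26 = 1615/64 ≈ 25.234)
(-38 - 1*(-14)) + l*25 = (-38 - 1*(-14)) + (1615/64)*25 = (-38 + 14) + 40375/64 = -24 + 40375/64 = 38839/64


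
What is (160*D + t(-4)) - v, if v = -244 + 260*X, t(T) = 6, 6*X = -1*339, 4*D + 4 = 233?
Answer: 24100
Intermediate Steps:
D = 229/4 (D = -1 + (1/4)*233 = -1 + 233/4 = 229/4 ≈ 57.250)
X = -113/2 (X = (-1*339)/6 = (1/6)*(-339) = -113/2 ≈ -56.500)
v = -14934 (v = -244 + 260*(-113/2) = -244 - 14690 = -14934)
(160*D + t(-4)) - v = (160*(229/4) + 6) - 1*(-14934) = (9160 + 6) + 14934 = 9166 + 14934 = 24100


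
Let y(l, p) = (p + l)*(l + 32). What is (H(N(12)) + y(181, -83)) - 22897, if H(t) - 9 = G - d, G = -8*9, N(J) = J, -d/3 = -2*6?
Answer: -2122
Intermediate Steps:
d = 36 (d = -(-6)*6 = -3*(-12) = 36)
y(l, p) = (32 + l)*(l + p) (y(l, p) = (l + p)*(32 + l) = (32 + l)*(l + p))
G = -72
H(t) = -99 (H(t) = 9 + (-72 - 1*36) = 9 + (-72 - 36) = 9 - 108 = -99)
(H(N(12)) + y(181, -83)) - 22897 = (-99 + (181² + 32*181 + 32*(-83) + 181*(-83))) - 22897 = (-99 + (32761 + 5792 - 2656 - 15023)) - 22897 = (-99 + 20874) - 22897 = 20775 - 22897 = -2122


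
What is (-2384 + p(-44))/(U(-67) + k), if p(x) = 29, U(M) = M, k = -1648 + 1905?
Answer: -471/38 ≈ -12.395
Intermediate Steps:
k = 257
(-2384 + p(-44))/(U(-67) + k) = (-2384 + 29)/(-67 + 257) = -2355/190 = -2355*1/190 = -471/38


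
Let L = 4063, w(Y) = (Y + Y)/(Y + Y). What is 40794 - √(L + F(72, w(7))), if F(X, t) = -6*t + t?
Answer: 40794 - √4058 ≈ 40730.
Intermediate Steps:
w(Y) = 1 (w(Y) = (2*Y)/((2*Y)) = (2*Y)*(1/(2*Y)) = 1)
F(X, t) = -5*t
40794 - √(L + F(72, w(7))) = 40794 - √(4063 - 5*1) = 40794 - √(4063 - 5) = 40794 - √4058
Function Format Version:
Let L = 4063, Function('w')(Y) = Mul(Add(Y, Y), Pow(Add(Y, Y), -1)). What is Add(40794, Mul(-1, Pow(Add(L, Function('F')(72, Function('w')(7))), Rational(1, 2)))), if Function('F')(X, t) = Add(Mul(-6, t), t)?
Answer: Add(40794, Mul(-1, Pow(4058, Rational(1, 2)))) ≈ 40730.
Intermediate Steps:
Function('w')(Y) = 1 (Function('w')(Y) = Mul(Mul(2, Y), Pow(Mul(2, Y), -1)) = Mul(Mul(2, Y), Mul(Rational(1, 2), Pow(Y, -1))) = 1)
Function('F')(X, t) = Mul(-5, t)
Add(40794, Mul(-1, Pow(Add(L, Function('F')(72, Function('w')(7))), Rational(1, 2)))) = Add(40794, Mul(-1, Pow(Add(4063, Mul(-5, 1)), Rational(1, 2)))) = Add(40794, Mul(-1, Pow(Add(4063, -5), Rational(1, 2)))) = Add(40794, Mul(-1, Pow(4058, Rational(1, 2))))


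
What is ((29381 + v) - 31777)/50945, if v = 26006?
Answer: 4722/10189 ≈ 0.46344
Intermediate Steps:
((29381 + v) - 31777)/50945 = ((29381 + 26006) - 31777)/50945 = (55387 - 31777)*(1/50945) = 23610*(1/50945) = 4722/10189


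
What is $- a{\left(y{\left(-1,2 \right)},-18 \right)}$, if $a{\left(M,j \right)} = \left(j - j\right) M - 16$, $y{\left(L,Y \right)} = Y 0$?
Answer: $16$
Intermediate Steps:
$y{\left(L,Y \right)} = 0$
$a{\left(M,j \right)} = -16$ ($a{\left(M,j \right)} = 0 M - 16 = 0 - 16 = -16$)
$- a{\left(y{\left(-1,2 \right)},-18 \right)} = \left(-1\right) \left(-16\right) = 16$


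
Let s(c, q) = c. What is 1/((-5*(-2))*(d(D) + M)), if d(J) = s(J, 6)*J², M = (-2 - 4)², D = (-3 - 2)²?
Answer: 1/156610 ≈ 6.3853e-6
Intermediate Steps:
D = 25 (D = (-5)² = 25)
M = 36 (M = (-6)² = 36)
d(J) = J³ (d(J) = J*J² = J³)
1/((-5*(-2))*(d(D) + M)) = 1/((-5*(-2))*(25³ + 36)) = 1/(10*(15625 + 36)) = 1/(10*15661) = 1/156610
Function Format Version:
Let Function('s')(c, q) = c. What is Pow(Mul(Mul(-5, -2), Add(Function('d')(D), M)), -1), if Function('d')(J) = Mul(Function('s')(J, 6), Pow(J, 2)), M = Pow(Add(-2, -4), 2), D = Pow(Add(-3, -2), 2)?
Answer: Rational(1, 156610) ≈ 6.3853e-6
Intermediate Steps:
D = 25 (D = Pow(-5, 2) = 25)
M = 36 (M = Pow(-6, 2) = 36)
Function('d')(J) = Pow(J, 3) (Function('d')(J) = Mul(J, Pow(J, 2)) = Pow(J, 3))
Pow(Mul(Mul(-5, -2), Add(Function('d')(D), M)), -1) = Pow(Mul(Mul(-5, -2), Add(Pow(25, 3), 36)), -1) = Pow(Mul(10, Add(15625, 36)), -1) = Pow(Mul(10, 15661), -1) = Pow(156610, -1) = Rational(1, 156610)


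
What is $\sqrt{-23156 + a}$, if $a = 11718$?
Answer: $i \sqrt{11438} \approx 106.95 i$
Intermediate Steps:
$\sqrt{-23156 + a} = \sqrt{-23156 + 11718} = \sqrt{-11438} = i \sqrt{11438}$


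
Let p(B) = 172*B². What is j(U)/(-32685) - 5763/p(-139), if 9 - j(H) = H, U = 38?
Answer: -91990507/108619184220 ≈ -0.00084691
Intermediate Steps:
j(H) = 9 - H
j(U)/(-32685) - 5763/p(-139) = (9 - 1*38)/(-32685) - 5763/(172*(-139)²) = (9 - 38)*(-1/32685) - 5763/(172*19321) = -29*(-1/32685) - 5763/3323212 = 29/32685 - 5763*1/3323212 = 29/32685 - 5763/3323212 = -91990507/108619184220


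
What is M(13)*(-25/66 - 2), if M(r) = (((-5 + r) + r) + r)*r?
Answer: -34697/33 ≈ -1051.4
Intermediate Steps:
M(r) = r*(-5 + 3*r) (M(r) = ((-5 + 2*r) + r)*r = (-5 + 3*r)*r = r*(-5 + 3*r))
M(13)*(-25/66 - 2) = (13*(-5 + 3*13))*(-25/66 - 2) = (13*(-5 + 39))*(-25*1/66 - 2) = (13*34)*(-25/66 - 2) = 442*(-157/66) = -34697/33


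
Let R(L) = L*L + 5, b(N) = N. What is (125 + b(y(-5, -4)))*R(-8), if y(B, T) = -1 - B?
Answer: 8901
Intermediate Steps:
R(L) = 5 + L**2 (R(L) = L**2 + 5 = 5 + L**2)
(125 + b(y(-5, -4)))*R(-8) = (125 + (-1 - 1*(-5)))*(5 + (-8)**2) = (125 + (-1 + 5))*(5 + 64) = (125 + 4)*69 = 129*69 = 8901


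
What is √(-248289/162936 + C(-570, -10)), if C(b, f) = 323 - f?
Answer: √244446539874/27156 ≈ 18.206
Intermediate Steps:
√(-248289/162936 + C(-570, -10)) = √(-248289/162936 + (323 - 1*(-10))) = √(-248289*1/162936 + (323 + 10)) = √(-82763/54312 + 333) = √(18003133/54312) = √244446539874/27156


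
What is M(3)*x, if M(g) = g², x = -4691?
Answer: -42219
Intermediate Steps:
M(3)*x = 3²*(-4691) = 9*(-4691) = -42219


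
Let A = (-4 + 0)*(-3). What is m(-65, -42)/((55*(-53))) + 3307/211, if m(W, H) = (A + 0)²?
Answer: 9609521/615065 ≈ 15.624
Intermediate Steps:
A = 12 (A = -4*(-3) = 12)
m(W, H) = 144 (m(W, H) = (12 + 0)² = 12² = 144)
m(-65, -42)/((55*(-53))) + 3307/211 = 144/((55*(-53))) + 3307/211 = 144/(-2915) + 3307*(1/211) = 144*(-1/2915) + 3307/211 = -144/2915 + 3307/211 = 9609521/615065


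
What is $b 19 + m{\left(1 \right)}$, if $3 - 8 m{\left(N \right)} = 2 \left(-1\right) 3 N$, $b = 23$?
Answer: $\frac{3505}{8} \approx 438.13$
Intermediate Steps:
$m{\left(N \right)} = \frac{3}{8} + \frac{3 N}{4}$ ($m{\left(N \right)} = \frac{3}{8} - \frac{2 \left(-1\right) 3 N}{8} = \frac{3}{8} - \frac{\left(-2\right) 3 N}{8} = \frac{3}{8} - \frac{\left(-6\right) N}{8} = \frac{3}{8} + \frac{3 N}{4}$)
$b 19 + m{\left(1 \right)} = 23 \cdot 19 + \left(\frac{3}{8} + \frac{3}{4} \cdot 1\right) = 437 + \left(\frac{3}{8} + \frac{3}{4}\right) = 437 + \frac{9}{8} = \frac{3505}{8}$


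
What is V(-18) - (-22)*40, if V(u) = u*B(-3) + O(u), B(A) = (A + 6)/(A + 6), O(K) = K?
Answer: 844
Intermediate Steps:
B(A) = 1 (B(A) = (6 + A)/(6 + A) = 1)
V(u) = 2*u (V(u) = u*1 + u = u + u = 2*u)
V(-18) - (-22)*40 = 2*(-18) - (-22)*40 = -36 - 1*(-880) = -36 + 880 = 844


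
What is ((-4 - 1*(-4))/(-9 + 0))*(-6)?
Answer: 0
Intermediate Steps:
((-4 - 1*(-4))/(-9 + 0))*(-6) = ((-4 + 4)/(-9))*(-6) = -⅑*0*(-6) = 0*(-6) = 0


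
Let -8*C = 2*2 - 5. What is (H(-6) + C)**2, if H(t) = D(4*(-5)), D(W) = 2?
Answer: 289/64 ≈ 4.5156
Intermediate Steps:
C = 1/8 (C = -(2*2 - 5)/8 = -(4 - 5)/8 = -1/8*(-1) = 1/8 ≈ 0.12500)
H(t) = 2
(H(-6) + C)**2 = (2 + 1/8)**2 = (17/8)**2 = 289/64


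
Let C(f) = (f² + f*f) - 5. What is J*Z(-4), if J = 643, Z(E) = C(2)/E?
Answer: -1929/4 ≈ -482.25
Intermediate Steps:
C(f) = -5 + 2*f² (C(f) = (f² + f²) - 5 = 2*f² - 5 = -5 + 2*f²)
Z(E) = 3/E (Z(E) = (-5 + 2*2²)/E = (-5 + 2*4)/E = (-5 + 8)/E = 3/E)
J*Z(-4) = 643*(3/(-4)) = 643*(3*(-¼)) = 643*(-¾) = -1929/4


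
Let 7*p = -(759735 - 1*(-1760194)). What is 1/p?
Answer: -7/2519929 ≈ -2.7779e-6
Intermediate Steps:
p = -2519929/7 (p = (-(759735 - 1*(-1760194)))/7 = (-(759735 + 1760194))/7 = (-1*2519929)/7 = (1/7)*(-2519929) = -2519929/7 ≈ -3.5999e+5)
1/p = 1/(-2519929/7) = -7/2519929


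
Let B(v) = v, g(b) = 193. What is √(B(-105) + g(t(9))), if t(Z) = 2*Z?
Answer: 2*√22 ≈ 9.3808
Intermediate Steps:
√(B(-105) + g(t(9))) = √(-105 + 193) = √88 = 2*√22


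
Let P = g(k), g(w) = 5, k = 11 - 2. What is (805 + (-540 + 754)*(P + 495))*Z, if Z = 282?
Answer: 30401010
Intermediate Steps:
k = 9
P = 5
(805 + (-540 + 754)*(P + 495))*Z = (805 + (-540 + 754)*(5 + 495))*282 = (805 + 214*500)*282 = (805 + 107000)*282 = 107805*282 = 30401010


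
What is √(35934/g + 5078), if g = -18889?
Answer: 2*√452780701178/18889 ≈ 71.247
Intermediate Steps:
√(35934/g + 5078) = √(35934/(-18889) + 5078) = √(35934*(-1/18889) + 5078) = √(-35934/18889 + 5078) = √(95882408/18889) = 2*√452780701178/18889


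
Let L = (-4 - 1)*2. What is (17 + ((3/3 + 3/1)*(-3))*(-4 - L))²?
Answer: 3025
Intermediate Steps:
L = -10 (L = -5*2 = -10)
(17 + ((3/3 + 3/1)*(-3))*(-4 - L))² = (17 + ((3/3 + 3/1)*(-3))*(-4 - 1*(-10)))² = (17 + ((3*(⅓) + 3*1)*(-3))*(-4 + 10))² = (17 + ((1 + 3)*(-3))*6)² = (17 + (4*(-3))*6)² = (17 - 12*6)² = (17 - 72)² = (-55)² = 3025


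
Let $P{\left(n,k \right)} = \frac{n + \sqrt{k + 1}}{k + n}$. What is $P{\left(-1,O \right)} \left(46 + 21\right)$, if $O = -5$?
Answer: $\frac{67}{6} - \frac{67 i}{3} \approx 11.167 - 22.333 i$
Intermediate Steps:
$P{\left(n,k \right)} = \frac{n + \sqrt{1 + k}}{k + n}$
$P{\left(-1,O \right)} \left(46 + 21\right) = \frac{-1 + \sqrt{1 - 5}}{-5 - 1} \left(46 + 21\right) = \frac{-1 + \sqrt{-4}}{-6} \cdot 67 = - \frac{-1 + 2 i}{6} \cdot 67 = \left(\frac{1}{6} - \frac{i}{3}\right) 67 = \frac{67}{6} - \frac{67 i}{3}$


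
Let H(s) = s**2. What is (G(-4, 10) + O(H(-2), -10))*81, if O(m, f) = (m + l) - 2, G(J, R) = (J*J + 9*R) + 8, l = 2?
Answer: 9558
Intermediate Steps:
G(J, R) = 8 + J**2 + 9*R (G(J, R) = (J**2 + 9*R) + 8 = 8 + J**2 + 9*R)
O(m, f) = m (O(m, f) = (m + 2) - 2 = (2 + m) - 2 = m)
(G(-4, 10) + O(H(-2), -10))*81 = ((8 + (-4)**2 + 9*10) + (-2)**2)*81 = ((8 + 16 + 90) + 4)*81 = (114 + 4)*81 = 118*81 = 9558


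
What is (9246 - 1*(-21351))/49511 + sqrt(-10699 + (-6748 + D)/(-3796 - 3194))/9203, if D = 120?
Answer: 4371/7073 + I*sqrt(130676970045)/32164485 ≈ 0.61798 + 0.011239*I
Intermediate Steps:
(9246 - 1*(-21351))/49511 + sqrt(-10699 + (-6748 + D)/(-3796 - 3194))/9203 = (9246 - 1*(-21351))/49511 + sqrt(-10699 + (-6748 + 120)/(-3796 - 3194))/9203 = (9246 + 21351)*(1/49511) + sqrt(-10699 - 6628/(-6990))*(1/9203) = 30597*(1/49511) + sqrt(-10699 - 6628*(-1/6990))*(1/9203) = 4371/7073 + sqrt(-10699 + 3314/3495)*(1/9203) = 4371/7073 + sqrt(-37389691/3495)*(1/9203) = 4371/7073 + (I*sqrt(130676970045)/3495)*(1/9203) = 4371/7073 + I*sqrt(130676970045)/32164485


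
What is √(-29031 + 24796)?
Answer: 11*I*√35 ≈ 65.077*I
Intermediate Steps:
√(-29031 + 24796) = √(-4235) = 11*I*√35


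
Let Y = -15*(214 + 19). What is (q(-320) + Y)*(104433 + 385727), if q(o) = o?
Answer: -1869960400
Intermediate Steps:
Y = -3495 (Y = -15*233 = -3495)
(q(-320) + Y)*(104433 + 385727) = (-320 - 3495)*(104433 + 385727) = -3815*490160 = -1869960400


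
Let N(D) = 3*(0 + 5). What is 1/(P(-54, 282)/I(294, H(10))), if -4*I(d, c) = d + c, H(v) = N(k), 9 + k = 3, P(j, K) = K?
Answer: -103/376 ≈ -0.27394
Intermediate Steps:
k = -6 (k = -9 + 3 = -6)
N(D) = 15 (N(D) = 3*5 = 15)
H(v) = 15
I(d, c) = -c/4 - d/4 (I(d, c) = -(d + c)/4 = -(c + d)/4 = -c/4 - d/4)
1/(P(-54, 282)/I(294, H(10))) = 1/(282/(-1/4*15 - 1/4*294)) = 1/(282/(-15/4 - 147/2)) = 1/(282/(-309/4)) = 1/(282*(-4/309)) = 1/(-376/103) = -103/376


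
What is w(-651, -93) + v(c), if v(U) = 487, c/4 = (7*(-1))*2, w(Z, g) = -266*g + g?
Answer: 25132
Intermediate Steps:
w(Z, g) = -265*g
c = -56 (c = 4*((7*(-1))*2) = 4*(-7*2) = 4*(-14) = -56)
w(-651, -93) + v(c) = -265*(-93) + 487 = 24645 + 487 = 25132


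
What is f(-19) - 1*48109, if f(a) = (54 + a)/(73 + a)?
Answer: -2597851/54 ≈ -48108.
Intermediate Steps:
f(a) = (54 + a)/(73 + a)
f(-19) - 1*48109 = (54 - 19)/(73 - 19) - 1*48109 = 35/54 - 48109 = -2597851/54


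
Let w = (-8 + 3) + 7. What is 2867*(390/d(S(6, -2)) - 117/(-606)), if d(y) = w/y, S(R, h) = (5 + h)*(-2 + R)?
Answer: 1355285373/202 ≈ 6.7093e+6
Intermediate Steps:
w = 2 (w = -5 + 7 = 2)
S(R, h) = (-2 + R)*(5 + h)
d(y) = 2/y
2867*(390/d(S(6, -2)) - 117/(-606)) = 2867*(390/((2/(-10 - 2*(-2) + 5*6 + 6*(-2)))) - 117/(-606)) = 2867*(390/((2/(-10 + 4 + 30 - 12))) - 117*(-1/606)) = 2867*(390/((2/12)) + 39/202) = 2867*(390/((2*(1/12))) + 39/202) = 2867*(390/(1/6) + 39/202) = 2867*(390*6 + 39/202) = 2867*(2340 + 39/202) = 2867*(472719/202) = 1355285373/202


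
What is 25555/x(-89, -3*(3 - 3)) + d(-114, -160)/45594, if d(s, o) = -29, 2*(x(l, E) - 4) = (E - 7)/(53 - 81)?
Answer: 3107078801/501534 ≈ 6195.1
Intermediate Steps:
x(l, E) = 33/8 - E/56 (x(l, E) = 4 + ((E - 7)/(53 - 81))/2 = 4 + ((-7 + E)/(-28))/2 = 4 + ((-7 + E)*(-1/28))/2 = 4 + (¼ - E/28)/2 = 4 + (⅛ - E/56) = 33/8 - E/56)
25555/x(-89, -3*(3 - 3)) + d(-114, -160)/45594 = 25555/(33/8 - (-3)*(3 - 3)/56) - 29/45594 = 25555/(33/8 - (-3)*0/56) - 29*1/45594 = 25555/(33/8 - 1/56*0) - 29/45594 = 25555/(33/8 + 0) - 29/45594 = 25555/(33/8) - 29/45594 = 25555*(8/33) - 29/45594 = 204440/33 - 29/45594 = 3107078801/501534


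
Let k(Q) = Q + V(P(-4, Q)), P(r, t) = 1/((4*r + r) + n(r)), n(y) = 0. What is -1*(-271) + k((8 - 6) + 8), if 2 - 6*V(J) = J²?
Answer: 675199/2400 ≈ 281.33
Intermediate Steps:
P(r, t) = 1/(5*r) (P(r, t) = 1/((4*r + r) + 0) = 1/(5*r + 0) = 1/(5*r))
V(J) = ⅓ - J²/6
k(Q) = 799/2400 + Q (k(Q) = Q + (⅓ - ((⅕)/(-4))²/6) = Q + (⅓ - ((⅕)*(-¼))²/6) = Q + (⅓ - (-1/20)²/6) = Q + (⅓ - ⅙*1/400) = Q + (⅓ - 1/2400) = Q + 799/2400 = 799/2400 + Q)
-1*(-271) + k((8 - 6) + 8) = -1*(-271) + (799/2400 + ((8 - 6) + 8)) = 271 + (799/2400 + (2 + 8)) = 271 + (799/2400 + 10) = 271 + 24799/2400 = 675199/2400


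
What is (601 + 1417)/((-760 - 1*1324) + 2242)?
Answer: 1009/79 ≈ 12.772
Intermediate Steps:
(601 + 1417)/((-760 - 1*1324) + 2242) = 2018/((-760 - 1324) + 2242) = 2018/(-2084 + 2242) = 2018/158 = 2018*(1/158) = 1009/79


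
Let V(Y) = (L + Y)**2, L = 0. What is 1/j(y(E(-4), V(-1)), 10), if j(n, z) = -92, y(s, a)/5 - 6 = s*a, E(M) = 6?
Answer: -1/92 ≈ -0.010870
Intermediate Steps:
V(Y) = Y**2 (V(Y) = (0 + Y)**2 = Y**2)
y(s, a) = 30 + 5*a*s (y(s, a) = 30 + 5*(s*a) = 30 + 5*(a*s) = 30 + 5*a*s)
1/j(y(E(-4), V(-1)), 10) = 1/(-92) = -1/92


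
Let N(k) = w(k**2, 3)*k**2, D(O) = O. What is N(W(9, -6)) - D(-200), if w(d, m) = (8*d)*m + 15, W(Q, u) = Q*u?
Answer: 204117284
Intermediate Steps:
w(d, m) = 15 + 8*d*m (w(d, m) = 8*d*m + 15 = 15 + 8*d*m)
N(k) = k**2*(15 + 24*k**2) (N(k) = (15 + 8*k**2*3)*k**2 = (15 + 24*k**2)*k**2 = k**2*(15 + 24*k**2))
N(W(9, -6)) - D(-200) = (9*(-6))**2*(15 + 24*(9*(-6))**2) - 1*(-200) = (-54)**2*(15 + 24*(-54)**2) + 200 = 2916*(15 + 24*2916) + 200 = 2916*(15 + 69984) + 200 = 2916*69999 + 200 = 204117084 + 200 = 204117284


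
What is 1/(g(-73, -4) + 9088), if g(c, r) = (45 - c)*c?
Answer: 1/474 ≈ 0.0021097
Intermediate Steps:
g(c, r) = c*(45 - c)
1/(g(-73, -4) + 9088) = 1/(-73*(45 - 1*(-73)) + 9088) = 1/(-73*(45 + 73) + 9088) = 1/(-73*118 + 9088) = 1/(-8614 + 9088) = 1/474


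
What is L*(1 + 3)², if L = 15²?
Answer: 3600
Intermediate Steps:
L = 225
L*(1 + 3)² = 225*(1 + 3)² = 225*4² = 225*16 = 3600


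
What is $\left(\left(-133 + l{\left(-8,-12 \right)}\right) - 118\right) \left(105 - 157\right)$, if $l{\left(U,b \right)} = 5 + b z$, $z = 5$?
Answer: $15912$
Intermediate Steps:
$l{\left(U,b \right)} = 5 + 5 b$ ($l{\left(U,b \right)} = 5 + b 5 = 5 + 5 b$)
$\left(\left(-133 + l{\left(-8,-12 \right)}\right) - 118\right) \left(105 - 157\right) = \left(\left(-133 + \left(5 + 5 \left(-12\right)\right)\right) - 118\right) \left(105 - 157\right) = \left(\left(-133 + \left(5 - 60\right)\right) - 118\right) \left(-52\right) = \left(\left(-133 - 55\right) - 118\right) \left(-52\right) = \left(-188 - 118\right) \left(-52\right) = \left(-306\right) \left(-52\right) = 15912$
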